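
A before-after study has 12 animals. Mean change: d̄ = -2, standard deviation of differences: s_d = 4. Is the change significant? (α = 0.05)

t = d̄/(s_d/√n) = -2/(4/√12) = -1.732. df = 11, critical t = ±2.201. Fail to reject H₀.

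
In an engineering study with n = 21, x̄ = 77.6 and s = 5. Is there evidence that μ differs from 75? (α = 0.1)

t = (x̄ - μ₀)/(s/√n) = (77.6 - 75)/(5/√21) = 2.383. df = 20, critical t = ±1.725. Reject H₀.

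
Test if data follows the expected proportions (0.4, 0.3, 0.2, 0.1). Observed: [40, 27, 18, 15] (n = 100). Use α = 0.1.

Expected: [40.0, 30.0, 20.0, 10.0]. χ² = 3.0. df = 3, critical = 6.251. Fail to reject H₀.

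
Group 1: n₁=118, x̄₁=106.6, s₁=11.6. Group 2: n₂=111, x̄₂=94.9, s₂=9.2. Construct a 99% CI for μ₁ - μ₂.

Difference = 11.7. SE = √(11.6²/118 + 9.2²/111) = 1.379. CI = (8.15, 15.25)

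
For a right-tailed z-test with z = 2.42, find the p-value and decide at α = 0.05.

p = P(Z > 2.42) = 1 - Φ(2.42) ≈ 0.0078. Since p < 0.05, reject H₀ (significant) at α = 0.05.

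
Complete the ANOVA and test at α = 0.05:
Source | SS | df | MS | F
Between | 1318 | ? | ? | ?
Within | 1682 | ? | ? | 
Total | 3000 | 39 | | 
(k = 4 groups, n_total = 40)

df_between = 3, df_within = 36. MS_between = 439.33, MS_within = 46.72. F = 9.403, F_crit ≈ 2.866. Reject H₀.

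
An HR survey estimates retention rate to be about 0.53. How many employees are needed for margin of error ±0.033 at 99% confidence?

n = z²p(1-p)/E² = 2.576²×0.53×0.47/0.033² = 1517.9 → n = 1518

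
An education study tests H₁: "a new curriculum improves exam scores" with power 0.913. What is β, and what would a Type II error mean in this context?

β = 1 - power = 1 - 0.913 = 0.087. A Type II error is failing to reject H₀ when H₀ is false (false negative) — here, failing to conclude that a new curriculum improves exam scores when in fact it is true. Consequence: keeping the old curriculum when the new one would have helped students.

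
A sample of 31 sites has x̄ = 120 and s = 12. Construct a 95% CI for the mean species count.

CI = x̄ ± t*(s/√n) = 120 ± 2.042(12/√31) = (115.6, 124.4)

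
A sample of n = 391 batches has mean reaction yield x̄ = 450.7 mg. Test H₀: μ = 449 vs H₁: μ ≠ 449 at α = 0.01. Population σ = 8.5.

z = (x̄ - μ₀)/(σ/√n) = (450.7 - 449)/(8.5/√391) = 3.955. Critical value: ±2.576. Since |3.955| > 2.576, Reject H₀.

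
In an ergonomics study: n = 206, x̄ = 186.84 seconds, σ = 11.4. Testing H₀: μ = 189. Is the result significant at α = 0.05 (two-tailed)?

z = (186.84 - 189)/(11.4/√206) = -2.719. Since |z| > 1.96, significant at α = 0.05.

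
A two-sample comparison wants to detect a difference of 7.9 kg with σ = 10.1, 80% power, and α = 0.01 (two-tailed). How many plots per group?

n per group = 2(z_α/2 + z_β)²σ²/d² = 2×(2.576 + 0.84)²×10.1²/7.9² = 38.1 → n = 39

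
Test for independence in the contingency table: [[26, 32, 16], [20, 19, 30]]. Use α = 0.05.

χ² = 8.192. df = 2, critical = 5.991. Reject H₀. Variables are dependent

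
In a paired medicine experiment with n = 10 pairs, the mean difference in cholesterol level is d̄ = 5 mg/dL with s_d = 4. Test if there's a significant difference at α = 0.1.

t = d̄/(s_d/√n) = 5/(4/√10) = 3.953. df = 9, critical t = ±1.833. Reject H₀.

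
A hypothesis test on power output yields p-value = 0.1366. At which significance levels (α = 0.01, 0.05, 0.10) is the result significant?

p = 0.1366. Not significant at any of the given levels.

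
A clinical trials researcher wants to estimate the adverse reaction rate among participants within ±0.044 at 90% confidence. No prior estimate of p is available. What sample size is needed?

Conservative approach: use p = 0.5 (maximizes p(1-p) = 0.25). n = z²(0.25)/E² = 1.645²×0.25/0.044² = 349.4 → n = 350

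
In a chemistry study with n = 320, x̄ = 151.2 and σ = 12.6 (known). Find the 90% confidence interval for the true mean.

CI = x̄ ± z*(σ/√n) = 151.2 ± 1.645(12.6/√320) = 151.2 ± 1.16 = (150.04, 152.36)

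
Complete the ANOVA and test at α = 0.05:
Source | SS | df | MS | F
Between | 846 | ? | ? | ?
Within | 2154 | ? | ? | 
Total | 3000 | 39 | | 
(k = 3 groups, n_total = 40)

df_between = 2, df_within = 37. MS_between = 423.0, MS_within = 58.22. F = 7.266, F_crit ≈ 3.252. Reject H₀.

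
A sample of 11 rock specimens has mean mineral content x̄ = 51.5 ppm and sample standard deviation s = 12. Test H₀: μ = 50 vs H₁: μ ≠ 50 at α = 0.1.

t = (x̄ - μ₀)/(s/√n) = (51.5 - 50)/(12/√11) = 0.415. df = 10, critical t = ±1.812. Fail to reject H₀.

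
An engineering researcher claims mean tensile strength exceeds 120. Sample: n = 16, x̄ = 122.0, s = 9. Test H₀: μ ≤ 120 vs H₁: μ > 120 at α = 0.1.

t = (122.0 - 120)/(9/√16) = 0.889, df = 15. Critical t = 1.341. Fail to reject H₀.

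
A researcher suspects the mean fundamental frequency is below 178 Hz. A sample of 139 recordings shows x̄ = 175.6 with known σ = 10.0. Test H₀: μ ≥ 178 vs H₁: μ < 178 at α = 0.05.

z = -2.83. Critical value: -1.645. Reject H₀.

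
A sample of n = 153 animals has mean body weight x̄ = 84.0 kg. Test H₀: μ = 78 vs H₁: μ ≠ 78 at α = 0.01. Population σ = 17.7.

z = (x̄ - μ₀)/(σ/√n) = (84.0 - 78)/(17.7/√153) = 4.193. Critical value: ±2.576. Since |4.193| > 2.576, Reject H₀.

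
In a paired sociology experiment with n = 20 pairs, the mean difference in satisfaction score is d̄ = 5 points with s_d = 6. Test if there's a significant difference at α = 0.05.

t = d̄/(s_d/√n) = 5/(6/√20) = 3.727. df = 19, critical t = ±2.093. Reject H₀.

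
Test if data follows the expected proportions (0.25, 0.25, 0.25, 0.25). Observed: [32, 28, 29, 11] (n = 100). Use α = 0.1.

Expected: [25.0, 25.0, 25.0, 25.0]. χ² = 10.8. df = 3, critical = 6.251. Reject H₀.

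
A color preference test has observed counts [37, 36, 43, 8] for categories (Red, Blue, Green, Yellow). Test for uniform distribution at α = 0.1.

Expected = 31 each. χ² = Σ(O-E)²/E = 23.677. df = 3, critical value = 6.251. Reject H₀.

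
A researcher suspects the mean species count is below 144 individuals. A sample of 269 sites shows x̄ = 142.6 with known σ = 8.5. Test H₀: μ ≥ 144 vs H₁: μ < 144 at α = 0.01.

z = -2.701. Critical value: -2.33. Reject H₀.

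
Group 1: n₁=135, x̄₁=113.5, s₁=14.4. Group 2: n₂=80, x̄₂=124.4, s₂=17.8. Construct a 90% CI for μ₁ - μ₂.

Difference = -10.9. SE = √(14.4²/135 + 17.8²/80) = 2.344. CI = (-14.76, -7.04)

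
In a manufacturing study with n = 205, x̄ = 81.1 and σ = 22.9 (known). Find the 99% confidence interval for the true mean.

CI = x̄ ± z*(σ/√n) = 81.1 ± 2.576(22.9/√205) = 81.1 ± 4.12 = (76.98, 85.22)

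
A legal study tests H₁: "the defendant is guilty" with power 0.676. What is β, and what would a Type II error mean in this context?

β = 1 - power = 1 - 0.676 = 0.324. A Type II error is failing to reject H₀ when H₀ is false (false negative) — here, failing to conclude that the defendant is guilty when in fact it is true. Consequence: acquitting a guilty person.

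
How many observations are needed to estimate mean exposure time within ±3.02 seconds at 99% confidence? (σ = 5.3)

n = (z*σ/E)² = (2.576×5.3/3.02)² = 20.4 → n = 21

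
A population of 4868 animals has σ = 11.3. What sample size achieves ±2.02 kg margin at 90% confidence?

Without FPC: n₀ = (1.645×11.3/2.02)² = 84.681. With FPC: n = n₀N/(n₀+N-1) = 83.2 → n = 84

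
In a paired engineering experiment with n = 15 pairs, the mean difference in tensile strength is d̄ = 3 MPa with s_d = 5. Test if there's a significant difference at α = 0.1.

t = d̄/(s_d/√n) = 3/(5/√15) = 2.324. df = 14, critical t = ±1.761. Reject H₀.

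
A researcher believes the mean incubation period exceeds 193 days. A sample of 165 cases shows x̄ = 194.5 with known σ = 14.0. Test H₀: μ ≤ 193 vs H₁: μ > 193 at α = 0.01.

z = 1.376. Critical value: 2.33. Fail to reject H₀.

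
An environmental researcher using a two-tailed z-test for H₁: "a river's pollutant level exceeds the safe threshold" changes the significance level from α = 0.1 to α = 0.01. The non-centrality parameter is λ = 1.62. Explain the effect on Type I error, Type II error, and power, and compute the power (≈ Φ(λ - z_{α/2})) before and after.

Decreasing α from 0.1 to 0.01:
• Type I error rate decreases (α is the Type I rate by definition).
• Critical value moves from z_{α/2} = 1.645 to 2.576, so power = Φ(λ - z_{α/2}) goes from Φ(1.62 - 1.645) = 0.49 to Φ(1.62 - 2.576) = 0.17.
• Type II error rate β = 1 - power therefore increases (0.51 → 0.83).
Appropriate when false positives are costly — here, shutting down a compliant factory unnecessarily.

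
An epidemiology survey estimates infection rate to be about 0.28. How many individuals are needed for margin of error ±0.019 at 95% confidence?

n = z²p(1-p)/E² = 1.96²×0.28×0.72/0.019² = 2145.3 → n = 2146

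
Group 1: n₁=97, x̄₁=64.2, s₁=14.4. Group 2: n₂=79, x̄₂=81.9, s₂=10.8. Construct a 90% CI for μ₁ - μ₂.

Difference = -17.7. SE = √(14.4²/97 + 10.8²/79) = 1.901. CI = (-20.83, -14.57)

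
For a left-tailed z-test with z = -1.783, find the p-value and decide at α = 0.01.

p = P(Z < -1.783) = Φ(-1.783) ≈ 0.0373. Since p ≥ 0.01, fail to reject H₀ (not significant) at α = 0.01.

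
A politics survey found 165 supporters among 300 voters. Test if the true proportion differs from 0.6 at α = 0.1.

p̂ = 0.55, p₀ = 0.6. z = (p̂ - p₀)/√(p₀(1-p₀)/n) = -1.768. Critical: ±1.645. Reject H₀.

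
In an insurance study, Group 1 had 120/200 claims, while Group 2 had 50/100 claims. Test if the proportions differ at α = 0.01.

p̂₁ = 0.6, p̂₂ = 0.5, pooled p̂ = 0.567. z = 1.648. Critical: ±2.576. Fail to reject H₀.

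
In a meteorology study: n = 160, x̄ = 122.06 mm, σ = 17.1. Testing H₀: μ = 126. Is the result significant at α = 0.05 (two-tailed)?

z = (122.06 - 126)/(17.1/√160) = -2.914. Since |z| > 1.96, significant at α = 0.05.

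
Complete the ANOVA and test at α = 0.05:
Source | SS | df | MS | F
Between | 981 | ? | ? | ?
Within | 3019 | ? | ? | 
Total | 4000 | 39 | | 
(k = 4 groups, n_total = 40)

df_between = 3, df_within = 36. MS_between = 327.0, MS_within = 83.86. F = 3.899, F_crit ≈ 2.866. Reject H₀.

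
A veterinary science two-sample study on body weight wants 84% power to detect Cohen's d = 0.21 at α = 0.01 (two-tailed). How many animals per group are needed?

z_{α/2} = 2.576, z_β = Φ⁻¹(0.84) = 0.994. For small effect (d = 0.21): n per group = 2(z_{α/2} + z_β)²/d² = 2(2.576 + 0.994)²/0.21² = 578.0 → 578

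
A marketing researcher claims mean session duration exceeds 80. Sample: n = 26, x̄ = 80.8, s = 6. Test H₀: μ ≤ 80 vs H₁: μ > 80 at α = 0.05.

t = (80.8 - 80)/(6/√26) = 0.68, df = 25. Critical t = 1.708. Fail to reject H₀.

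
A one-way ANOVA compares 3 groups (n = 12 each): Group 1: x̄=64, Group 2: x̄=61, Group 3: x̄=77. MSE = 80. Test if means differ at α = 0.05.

Grand mean = 67.33. SS_between = 1736.0, MS_between = 868.0. F = 10.85, F_crit ≈ 3.285. Reject H₀.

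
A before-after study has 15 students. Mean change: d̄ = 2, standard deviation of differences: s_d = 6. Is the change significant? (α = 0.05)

t = d̄/(s_d/√n) = 2/(6/√15) = 1.291. df = 14, critical t = ±2.145. Fail to reject H₀.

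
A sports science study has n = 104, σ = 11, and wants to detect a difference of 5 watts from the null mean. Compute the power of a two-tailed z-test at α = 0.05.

SE = σ/√n = 11/√104 = 1.079. Non-centrality λ = d/SE = 5/1.079 = 4.635. Power ≈ Φ(λ - z_{α/2}) = Φ(4.635 - 1.96) = Φ(2.675) = 0.996.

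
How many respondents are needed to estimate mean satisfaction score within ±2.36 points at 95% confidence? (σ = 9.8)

n = (z*σ/E)² = (1.96×9.8/2.36)² = 66.2 → n = 67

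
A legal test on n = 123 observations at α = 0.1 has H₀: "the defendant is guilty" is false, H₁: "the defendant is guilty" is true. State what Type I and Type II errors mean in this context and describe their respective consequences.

Type I (false positive): concluding that the defendant is guilty when it is not — convicting an innocent person. Type II (false negative): failing to conclude that the defendant is guilty when it is — acquitting a guilty person. Which is costlier depends on domain priorities and is a judgement call rather than a statistical fact.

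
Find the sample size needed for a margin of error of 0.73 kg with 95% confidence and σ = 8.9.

n = (z*σ/E)² = (1.96×8.9/0.73)² = 571.01 → n = 572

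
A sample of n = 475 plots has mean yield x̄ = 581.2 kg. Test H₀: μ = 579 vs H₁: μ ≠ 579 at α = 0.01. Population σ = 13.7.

z = (x̄ - μ₀)/(σ/√n) = (581.2 - 579)/(13.7/√475) = 3.5. Critical value: ±2.576. Since |3.5| > 2.576, Reject H₀.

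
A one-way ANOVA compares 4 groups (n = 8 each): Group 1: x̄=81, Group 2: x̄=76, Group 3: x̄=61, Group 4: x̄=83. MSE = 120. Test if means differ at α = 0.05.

Grand mean = 75.25. SS_between = 2374.0, MS_between = 791.33. F = 6.594, F_crit ≈ 2.947. Reject H₀.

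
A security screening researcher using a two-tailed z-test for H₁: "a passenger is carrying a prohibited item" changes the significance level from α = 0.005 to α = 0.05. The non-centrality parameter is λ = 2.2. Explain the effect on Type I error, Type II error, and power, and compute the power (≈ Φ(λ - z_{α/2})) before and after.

Increasing α from 0.005 to 0.05:
• Type I error rate increases (α is the Type I rate by definition).
• Critical value moves from z_{α/2} = 2.807 to 1.96, so power = Φ(λ - z_{α/2}) goes from Φ(2.2 - 2.807) = 0.272 to Φ(2.2 - 1.96) = 0.595.
• Type II error rate β = 1 - power therefore decreases (0.728 → 0.405).
Appropriate when false negatives are costly — here, letting a prohibited item through — security breach.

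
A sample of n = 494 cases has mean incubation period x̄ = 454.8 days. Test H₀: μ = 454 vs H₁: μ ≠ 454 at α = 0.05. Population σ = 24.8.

z = (x̄ - μ₀)/(σ/√n) = (454.8 - 454)/(24.8/√494) = 0.717. Critical value: ±1.96. Since |0.717| ≤ 1.96, Fail to reject H₀.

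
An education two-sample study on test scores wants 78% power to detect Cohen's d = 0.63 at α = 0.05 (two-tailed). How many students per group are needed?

z_{α/2} = 1.96, z_β = Φ⁻¹(0.78) = 0.772. For medium effect (d = 0.63): n per group = 2(z_{α/2} + z_β)²/d² = 2(1.96 + 0.772)²/0.63² = 37.6 → 38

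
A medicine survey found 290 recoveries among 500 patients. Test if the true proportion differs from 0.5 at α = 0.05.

p̂ = 0.58, p₀ = 0.5. z = (p̂ - p₀)/√(p₀(1-p₀)/n) = 3.578. Critical: ±1.96. Reject H₀.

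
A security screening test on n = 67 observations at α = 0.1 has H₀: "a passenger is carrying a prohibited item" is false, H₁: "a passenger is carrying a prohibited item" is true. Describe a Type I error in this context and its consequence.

Type I error: rejecting H₀ when it is true — concluding that a passenger is carrying a prohibited item when in fact it is not. Consequence: detaining an innocent passenger — delay and inconvenience.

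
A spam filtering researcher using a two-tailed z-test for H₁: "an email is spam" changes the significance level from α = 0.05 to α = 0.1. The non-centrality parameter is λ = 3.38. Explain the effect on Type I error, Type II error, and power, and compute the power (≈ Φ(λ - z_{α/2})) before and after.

Increasing α from 0.05 to 0.1:
• Type I error rate increases (α is the Type I rate by definition).
• Critical value moves from z_{α/2} = 1.96 to 1.645, so power = Φ(λ - z_{α/2}) goes from Φ(3.38 - 1.96) = 0.922 to Φ(3.38 - 1.645) = 0.959.
• Type II error rate β = 1 - power therefore decreases (0.078 → 0.041).
Appropriate when false negatives are costly — here, a spam email lands in the inbox.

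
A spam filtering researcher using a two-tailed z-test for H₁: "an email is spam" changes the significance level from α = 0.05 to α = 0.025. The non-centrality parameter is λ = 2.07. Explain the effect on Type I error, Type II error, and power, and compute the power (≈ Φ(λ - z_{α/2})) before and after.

Decreasing α from 0.05 to 0.025:
• Type I error rate decreases (α is the Type I rate by definition).
• Critical value moves from z_{α/2} = 1.96 to 2.241, so power = Φ(λ - z_{α/2}) goes from Φ(2.07 - 1.96) = 0.544 to Φ(2.07 - 2.241) = 0.432.
• Type II error rate β = 1 - power therefore increases (0.456 → 0.568).
Appropriate when false positives are costly — here, a legitimate email is sent to the spam folder and the user misses it.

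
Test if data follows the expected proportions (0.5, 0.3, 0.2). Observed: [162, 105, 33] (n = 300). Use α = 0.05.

Expected: [150.0, 90.0, 60.0]. χ² = 15.61. df = 2, critical = 5.991. Reject H₀.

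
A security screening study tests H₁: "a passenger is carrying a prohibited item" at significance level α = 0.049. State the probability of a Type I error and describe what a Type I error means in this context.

P(Type I error) = α = 0.049. A Type I error is rejecting H₀ when H₀ is actually true (false positive) — here, concluding that a passenger is carrying a prohibited item when in fact this is not the case. Consequence: detaining an innocent passenger — delay and inconvenience.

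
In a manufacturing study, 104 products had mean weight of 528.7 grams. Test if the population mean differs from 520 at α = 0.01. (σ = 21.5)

z = (x̄ - μ₀)/(σ/√n) = (528.7 - 520)/(21.5/√104) = 4.127. Critical value: ±2.576. Since |4.127| > 2.576, Reject H₀.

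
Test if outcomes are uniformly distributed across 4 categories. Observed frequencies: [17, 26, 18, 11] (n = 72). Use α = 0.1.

Expected = 18 each. χ² = Σ(O-E)²/E = 6.333. df = 3, critical value = 6.251. Reject H₀.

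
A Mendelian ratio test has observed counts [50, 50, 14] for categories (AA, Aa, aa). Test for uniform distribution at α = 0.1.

Expected = 38 each. χ² = Σ(O-E)²/E = 22.737. df = 2, critical value = 4.605. Reject H₀.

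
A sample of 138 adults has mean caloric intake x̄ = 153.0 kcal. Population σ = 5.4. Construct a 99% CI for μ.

CI = x̄ ± z*(σ/√n) = 153.0 ± 2.576(5.4/√138) = 153.0 ± 1.18 = (151.82, 154.18)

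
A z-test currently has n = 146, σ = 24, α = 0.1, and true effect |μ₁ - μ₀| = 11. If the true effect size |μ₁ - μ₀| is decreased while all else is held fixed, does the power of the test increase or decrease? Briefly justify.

Power decreases: a smaller true effect decreases the non-centrality λ = |μ₁ - μ₀|/(σ/√n).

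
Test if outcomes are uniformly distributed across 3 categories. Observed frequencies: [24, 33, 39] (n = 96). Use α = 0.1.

Expected = 32 each. χ² = Σ(O-E)²/E = 3.562. df = 2, critical value = 4.605. Fail to reject H₀.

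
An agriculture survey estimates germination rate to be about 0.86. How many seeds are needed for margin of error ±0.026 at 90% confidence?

n = z²p(1-p)/E² = 1.645²×0.86×0.14/0.026² = 482.0 → n = 482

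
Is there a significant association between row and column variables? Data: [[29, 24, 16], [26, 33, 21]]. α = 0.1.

χ² = 1.456. df = 2, critical = 4.605. Fail to reject H₀. No evidence of dependence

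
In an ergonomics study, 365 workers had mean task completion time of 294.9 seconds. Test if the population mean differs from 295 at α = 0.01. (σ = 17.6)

z = (x̄ - μ₀)/(σ/√n) = (294.9 - 295)/(17.6/√365) = -0.109. Critical value: ±2.576. Since |-0.109| ≤ 2.576, Fail to reject H₀.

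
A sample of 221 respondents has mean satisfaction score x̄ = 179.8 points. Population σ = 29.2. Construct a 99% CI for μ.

CI = x̄ ± z*(σ/√n) = 179.8 ± 2.576(29.2/√221) = 179.8 ± 5.06 = (174.74, 184.86)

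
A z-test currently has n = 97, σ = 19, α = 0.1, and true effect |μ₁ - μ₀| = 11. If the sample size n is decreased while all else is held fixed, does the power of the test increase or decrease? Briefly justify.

Power decreases: a smaller n inflates the standard error σ/√n, pulling the sampling distribution under H₁ back toward the critical value.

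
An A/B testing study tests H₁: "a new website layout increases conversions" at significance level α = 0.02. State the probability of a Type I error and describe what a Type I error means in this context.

P(Type I error) = α = 0.02. A Type I error is rejecting H₀ when H₀ is actually true (false positive) — here, concluding that a new website layout increases conversions when in fact this is not the case. Consequence: rolling out a layout that doesn't actually help — wasted engineering effort.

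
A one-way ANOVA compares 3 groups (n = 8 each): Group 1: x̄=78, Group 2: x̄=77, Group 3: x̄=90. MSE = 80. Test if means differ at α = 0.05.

Grand mean = 81.67. SS_between = 837.33, MS_between = 418.67. F = 5.233, F_crit ≈ 3.467. Reject H₀.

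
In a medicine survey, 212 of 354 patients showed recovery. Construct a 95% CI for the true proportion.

p̂ = 0.599. CI = p̂ ± z*√(p̂(1-p̂)/n) = (0.548, 0.65)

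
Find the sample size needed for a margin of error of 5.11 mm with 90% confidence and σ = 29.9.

n = (z*σ/E)² = (1.645×29.9/5.11)² = 92.6 → n = 93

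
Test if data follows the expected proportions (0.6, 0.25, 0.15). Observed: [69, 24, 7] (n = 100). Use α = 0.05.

Expected: [60.0, 25.0, 15.0]. χ² = 5.657. df = 2, critical = 5.991. Fail to reject H₀.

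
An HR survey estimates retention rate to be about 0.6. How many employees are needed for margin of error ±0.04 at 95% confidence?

n = z²p(1-p)/E² = 1.96²×0.6×0.4/0.04² = 576.2 → n = 577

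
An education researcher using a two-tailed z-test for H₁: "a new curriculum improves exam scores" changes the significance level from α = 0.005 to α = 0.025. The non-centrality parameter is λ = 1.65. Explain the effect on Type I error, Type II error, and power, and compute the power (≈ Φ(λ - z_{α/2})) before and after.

Increasing α from 0.005 to 0.025:
• Type I error rate increases (α is the Type I rate by definition).
• Critical value moves from z_{α/2} = 2.807 to 2.241, so power = Φ(λ - z_{α/2}) goes from Φ(1.65 - 2.807) = 0.124 to Φ(1.65 - 2.241) = 0.277.
• Type II error rate β = 1 - power therefore decreases (0.876 → 0.723).
Appropriate when false negatives are costly — here, keeping the old curriculum when the new one would have helped students.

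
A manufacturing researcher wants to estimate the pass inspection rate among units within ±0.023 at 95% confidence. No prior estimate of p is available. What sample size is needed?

Conservative approach: use p = 0.5 (maximizes p(1-p) = 0.25). n = z²(0.25)/E² = 1.96²×0.25/0.023² = 1815.5 → n = 1816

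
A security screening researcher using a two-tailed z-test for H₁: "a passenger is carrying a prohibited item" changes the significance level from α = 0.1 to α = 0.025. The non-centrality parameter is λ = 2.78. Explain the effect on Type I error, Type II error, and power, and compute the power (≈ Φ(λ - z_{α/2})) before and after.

Decreasing α from 0.1 to 0.025:
• Type I error rate decreases (α is the Type I rate by definition).
• Critical value moves from z_{α/2} = 1.645 to 2.241, so power = Φ(λ - z_{α/2}) goes from Φ(2.78 - 1.645) = 0.872 to Φ(2.78 - 2.241) = 0.705.
• Type II error rate β = 1 - power therefore increases (0.128 → 0.295).
Appropriate when false positives are costly — here, detaining an innocent passenger — delay and inconvenience.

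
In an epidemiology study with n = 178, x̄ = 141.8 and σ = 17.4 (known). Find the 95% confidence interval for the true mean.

CI = x̄ ± z*(σ/√n) = 141.8 ± 1.96(17.4/√178) = 141.8 ± 2.56 = (139.24, 144.36)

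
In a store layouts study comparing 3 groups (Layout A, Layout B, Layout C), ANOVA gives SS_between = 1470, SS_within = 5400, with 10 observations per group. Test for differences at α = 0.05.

df_between = 2, df_within = 27. F = MS_between/MS_within = 735.0/200.0 = 3.675. F_crit ≈ 3.354. Reject H₀. At least one mean differs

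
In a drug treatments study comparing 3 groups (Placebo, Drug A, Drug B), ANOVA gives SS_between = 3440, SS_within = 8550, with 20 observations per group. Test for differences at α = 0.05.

df_between = 2, df_within = 57. F = MS_between/MS_within = 1720.0/150.0 = 11.467. F_crit ≈ 3.159. Reject H₀. At least one mean differs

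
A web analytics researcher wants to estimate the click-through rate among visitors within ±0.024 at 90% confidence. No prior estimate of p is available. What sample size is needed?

Conservative approach: use p = 0.5 (maximizes p(1-p) = 0.25). n = z²(0.25)/E² = 1.645²×0.25/0.024² = 1174.5 → n = 1175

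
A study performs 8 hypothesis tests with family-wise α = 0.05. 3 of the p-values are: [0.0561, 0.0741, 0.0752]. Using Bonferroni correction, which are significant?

Bonferroni α = 0.05/8 = 0.00625. None of the given p-values are significant.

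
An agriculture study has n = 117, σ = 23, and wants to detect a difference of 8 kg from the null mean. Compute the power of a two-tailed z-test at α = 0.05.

SE = σ/√n = 23/√117 = 2.126. Non-centrality λ = d/SE = 8/2.126 = 3.762. Power ≈ Φ(λ - z_{α/2}) = Φ(3.762 - 1.96) = Φ(1.802) = 0.964.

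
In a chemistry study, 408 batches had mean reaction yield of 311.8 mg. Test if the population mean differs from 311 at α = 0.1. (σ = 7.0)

z = (x̄ - μ₀)/(σ/√n) = (311.8 - 311)/(7.0/√408) = 2.308. Critical value: ±1.645. Since |2.308| > 1.645, Reject H₀.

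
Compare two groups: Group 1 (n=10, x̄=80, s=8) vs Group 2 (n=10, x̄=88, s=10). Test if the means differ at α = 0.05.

Pooled sp = 9.06. t = -1.975, df = 18. Critical t = ±2.101. Fail to reject H₀.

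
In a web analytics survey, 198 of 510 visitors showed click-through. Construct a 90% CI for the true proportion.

p̂ = 0.388. CI = p̂ ± z*√(p̂(1-p̂)/n) = (0.353, 0.424)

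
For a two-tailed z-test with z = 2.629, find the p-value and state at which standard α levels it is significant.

p = 2·P(Z > |2.629|) = 2·(1 - Φ(2.629)) ≈ 0.0086. Significant at α = 0.1; Significant at α = 0.05; Significant at α = 0.01.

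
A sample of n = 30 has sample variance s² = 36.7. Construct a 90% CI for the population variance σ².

df = 29. χ²_{0.05} = 42.557, χ²_{0.95} = 17.708. CI for σ² = ((n-1)s²/χ²_{α/2}, (n-1)s²/χ²_{1-α/2}) = (29·36.7/42.557, 29·36.7/17.708) = (25.01, 60.1)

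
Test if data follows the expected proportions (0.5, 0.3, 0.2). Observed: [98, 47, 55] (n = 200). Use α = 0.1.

Expected: [100.0, 60.0, 40.0]. χ² = 8.482. df = 2, critical = 4.605. Reject H₀.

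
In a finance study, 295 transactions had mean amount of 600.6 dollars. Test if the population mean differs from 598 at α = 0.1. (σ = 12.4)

z = (x̄ - μ₀)/(σ/√n) = (600.6 - 598)/(12.4/√295) = 3.601. Critical value: ±1.645. Since |3.601| > 1.645, Reject H₀.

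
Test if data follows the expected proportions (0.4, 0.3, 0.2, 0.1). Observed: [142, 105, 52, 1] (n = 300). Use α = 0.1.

Expected: [120.0, 90.0, 60.0, 30.0]. χ² = 35.633. df = 3, critical = 6.251. Reject H₀.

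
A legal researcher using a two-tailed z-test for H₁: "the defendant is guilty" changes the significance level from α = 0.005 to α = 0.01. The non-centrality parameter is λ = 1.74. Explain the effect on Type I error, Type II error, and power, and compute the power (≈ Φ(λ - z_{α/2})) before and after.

Increasing α from 0.005 to 0.01:
• Type I error rate increases (α is the Type I rate by definition).
• Critical value moves from z_{α/2} = 2.807 to 2.576, so power = Φ(λ - z_{α/2}) goes from Φ(1.74 - 2.807) = 0.143 to Φ(1.74 - 2.576) = 0.202.
• Type II error rate β = 1 - power therefore decreases (0.857 → 0.798).
Appropriate when false negatives are costly — here, acquitting a guilty person.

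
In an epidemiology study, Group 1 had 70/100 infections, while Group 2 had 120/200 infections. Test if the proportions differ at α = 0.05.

p̂₁ = 0.7, p̂₂ = 0.6, pooled p̂ = 0.633. z = 1.694. Critical: ±1.96. Fail to reject H₀.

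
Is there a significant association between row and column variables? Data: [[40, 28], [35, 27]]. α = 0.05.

χ² = 0.075. df = 1, critical = 3.841. Fail to reject H₀. No evidence of dependence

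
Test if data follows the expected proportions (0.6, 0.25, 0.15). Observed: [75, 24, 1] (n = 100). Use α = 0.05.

Expected: [60.0, 25.0, 15.0]. χ² = 16.857. df = 2, critical = 5.991. Reject H₀.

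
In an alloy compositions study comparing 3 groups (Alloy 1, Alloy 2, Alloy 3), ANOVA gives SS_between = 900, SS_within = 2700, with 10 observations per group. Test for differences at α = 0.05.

df_between = 2, df_within = 27. F = MS_between/MS_within = 450.0/100.0 = 4.5. F_crit ≈ 3.354. Reject H₀. At least one mean differs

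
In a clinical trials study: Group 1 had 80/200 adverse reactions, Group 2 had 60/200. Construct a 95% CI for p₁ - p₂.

p̂₁ = 0.4, p̂₂ = 0.3. Difference = 0.1. CI = (0.007, 0.193)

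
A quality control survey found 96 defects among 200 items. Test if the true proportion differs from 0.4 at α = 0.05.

p̂ = 0.48, p₀ = 0.4. z = (p̂ - p₀)/√(p₀(1-p₀)/n) = 2.309. Critical: ±1.96. Reject H₀.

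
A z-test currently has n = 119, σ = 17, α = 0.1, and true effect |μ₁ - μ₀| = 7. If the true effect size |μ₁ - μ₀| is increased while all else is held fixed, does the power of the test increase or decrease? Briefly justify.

Power increases: a larger true effect increases the non-centrality λ = |μ₁ - μ₀|/(σ/√n).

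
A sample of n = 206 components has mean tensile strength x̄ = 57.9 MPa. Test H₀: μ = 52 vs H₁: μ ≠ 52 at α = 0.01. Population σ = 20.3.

z = (x̄ - μ₀)/(σ/√n) = (57.9 - 52)/(20.3/√206) = 4.171. Critical value: ±2.576. Since |4.171| > 2.576, Reject H₀.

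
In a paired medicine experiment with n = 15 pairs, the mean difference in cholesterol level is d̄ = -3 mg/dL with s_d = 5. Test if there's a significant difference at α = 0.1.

t = d̄/(s_d/√n) = -3/(5/√15) = -2.324. df = 14, critical t = ±1.761. Reject H₀.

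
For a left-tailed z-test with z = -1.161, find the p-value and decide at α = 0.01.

p = P(Z < -1.161) = Φ(-1.161) ≈ 0.1228. Since p ≥ 0.01, fail to reject H₀ (not significant) at α = 0.01.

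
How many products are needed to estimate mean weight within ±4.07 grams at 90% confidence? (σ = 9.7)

n = (z*σ/E)² = (1.645×9.7/4.07)² = 15.4 → n = 16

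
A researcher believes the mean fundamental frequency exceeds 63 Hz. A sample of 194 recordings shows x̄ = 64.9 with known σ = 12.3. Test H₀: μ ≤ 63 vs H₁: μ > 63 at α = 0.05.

z = 2.152. Critical value: 1.645. Reject H₀.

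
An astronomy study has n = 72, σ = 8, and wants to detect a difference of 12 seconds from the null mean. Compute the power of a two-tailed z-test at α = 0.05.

SE = σ/√n = 8/√72 = 0.943. Non-centrality λ = d/SE = 12/0.943 = 12.728. Power ≈ Φ(λ - z_{α/2}) = Φ(12.728 - 1.96) = Φ(10.768) = 1.0.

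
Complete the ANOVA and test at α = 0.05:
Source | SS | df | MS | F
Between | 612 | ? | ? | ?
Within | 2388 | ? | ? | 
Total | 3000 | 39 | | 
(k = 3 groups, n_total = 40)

df_between = 2, df_within = 37. MS_between = 306.0, MS_within = 64.54. F = 4.741, F_crit ≈ 3.252. Reject H₀.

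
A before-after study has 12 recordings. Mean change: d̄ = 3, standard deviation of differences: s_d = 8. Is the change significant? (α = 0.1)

t = d̄/(s_d/√n) = 3/(8/√12) = 1.299. df = 11, critical t = ±1.796. Fail to reject H₀.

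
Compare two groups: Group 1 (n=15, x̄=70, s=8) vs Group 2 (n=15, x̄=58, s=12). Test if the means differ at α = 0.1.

Pooled sp = 10.2. t = 3.223, df = 28. Critical t = ±1.701. Reject H₀.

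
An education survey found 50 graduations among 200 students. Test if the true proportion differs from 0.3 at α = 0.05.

p̂ = 0.25, p₀ = 0.3. z = (p̂ - p₀)/√(p₀(1-p₀)/n) = -1.543. Critical: ±1.96. Fail to reject H₀.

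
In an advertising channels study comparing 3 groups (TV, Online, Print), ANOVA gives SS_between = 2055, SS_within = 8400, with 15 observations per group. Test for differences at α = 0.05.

df_between = 2, df_within = 42. F = MS_between/MS_within = 1027.5/200.0 = 5.138. F_crit ≈ 3.22. Reject H₀. At least one mean differs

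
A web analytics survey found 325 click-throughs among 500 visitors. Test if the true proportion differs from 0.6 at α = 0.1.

p̂ = 0.65, p₀ = 0.6. z = (p̂ - p₀)/√(p₀(1-p₀)/n) = 2.282. Critical: ±1.645. Reject H₀.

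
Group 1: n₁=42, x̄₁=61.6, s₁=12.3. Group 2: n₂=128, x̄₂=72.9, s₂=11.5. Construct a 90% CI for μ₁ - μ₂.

Difference = -11.3. SE = √(12.3²/42 + 11.5²/128) = 2.153. CI = (-14.84, -7.76)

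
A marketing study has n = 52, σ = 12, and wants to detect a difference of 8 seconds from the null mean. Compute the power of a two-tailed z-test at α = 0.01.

SE = σ/√n = 12/√52 = 1.664. Non-centrality λ = d/SE = 8/1.664 = 4.807. Power ≈ Φ(λ - z_{α/2}) = Φ(4.807 - 2.576) = Φ(2.231) = 0.987.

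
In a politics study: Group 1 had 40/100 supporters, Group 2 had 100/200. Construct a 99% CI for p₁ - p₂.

p̂₁ = 0.4, p̂₂ = 0.5. Difference = -0.1. CI = (-0.256, 0.056)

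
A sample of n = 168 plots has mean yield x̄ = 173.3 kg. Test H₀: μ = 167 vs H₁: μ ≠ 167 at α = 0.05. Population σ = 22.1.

z = (x̄ - μ₀)/(σ/√n) = (173.3 - 167)/(22.1/√168) = 3.695. Critical value: ±1.96. Since |3.695| > 1.96, Reject H₀.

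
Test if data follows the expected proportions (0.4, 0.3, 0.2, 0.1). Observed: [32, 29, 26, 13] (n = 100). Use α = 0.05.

Expected: [40.0, 30.0, 20.0, 10.0]. χ² = 4.333. df = 3, critical = 7.815. Fail to reject H₀.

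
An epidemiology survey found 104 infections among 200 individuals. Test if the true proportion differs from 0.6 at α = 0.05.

p̂ = 0.52, p₀ = 0.6. z = (p̂ - p₀)/√(p₀(1-p₀)/n) = -2.309. Critical: ±1.96. Reject H₀.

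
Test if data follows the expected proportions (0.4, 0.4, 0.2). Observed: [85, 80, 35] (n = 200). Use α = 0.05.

Expected: [80.0, 80.0, 40.0]. χ² = 0.938. df = 2, critical = 5.991. Fail to reject H₀.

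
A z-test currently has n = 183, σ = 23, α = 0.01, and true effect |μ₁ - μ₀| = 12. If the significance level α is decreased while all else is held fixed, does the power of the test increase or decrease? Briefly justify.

Power decreases: a smaller α raises the critical value, so less of the H₁ sampling distribution falls in the rejection region.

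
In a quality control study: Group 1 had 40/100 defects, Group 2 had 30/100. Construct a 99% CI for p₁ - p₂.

p̂₁ = 0.4, p̂₂ = 0.3. Difference = 0.1. CI = (-0.073, 0.273)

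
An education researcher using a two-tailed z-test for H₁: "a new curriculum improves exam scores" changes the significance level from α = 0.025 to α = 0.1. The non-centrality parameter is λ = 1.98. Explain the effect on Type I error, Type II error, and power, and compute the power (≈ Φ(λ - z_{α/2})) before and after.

Increasing α from 0.025 to 0.1:
• Type I error rate increases (α is the Type I rate by definition).
• Critical value moves from z_{α/2} = 2.241 to 1.645, so power = Φ(λ - z_{α/2}) goes from Φ(1.98 - 2.241) = 0.397 to Φ(1.98 - 1.645) = 0.631.
• Type II error rate β = 1 - power therefore decreases (0.603 → 0.369).
Appropriate when false negatives are costly — here, keeping the old curriculum when the new one would have helped students.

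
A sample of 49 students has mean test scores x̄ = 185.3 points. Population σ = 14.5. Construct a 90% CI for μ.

CI = x̄ ± z*(σ/√n) = 185.3 ± 1.645(14.5/√49) = 185.3 ± 3.41 = (181.89, 188.71)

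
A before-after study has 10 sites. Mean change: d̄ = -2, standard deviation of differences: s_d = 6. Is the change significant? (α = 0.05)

t = d̄/(s_d/√n) = -2/(6/√10) = -1.054. df = 9, critical t = ±2.262. Fail to reject H₀.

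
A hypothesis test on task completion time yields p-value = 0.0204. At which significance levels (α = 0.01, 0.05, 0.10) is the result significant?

p = 0.0204. Significant at: α = 0.05, 0.1.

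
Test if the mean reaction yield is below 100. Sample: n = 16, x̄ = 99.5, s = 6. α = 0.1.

t = (99.5 - 100)/(6/√16) = -0.333, df = 15. Critical t = -1.341. Fail to reject H₀.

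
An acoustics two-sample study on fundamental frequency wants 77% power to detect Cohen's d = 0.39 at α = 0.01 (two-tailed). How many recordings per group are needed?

z_{α/2} = 2.576, z_β = Φ⁻¹(0.77) = 0.739. For small effect (d = 0.39): n per group = 2(z_{α/2} + z_β)²/d² = 2(2.576 + 0.739)²/0.39² = 144.5 → 145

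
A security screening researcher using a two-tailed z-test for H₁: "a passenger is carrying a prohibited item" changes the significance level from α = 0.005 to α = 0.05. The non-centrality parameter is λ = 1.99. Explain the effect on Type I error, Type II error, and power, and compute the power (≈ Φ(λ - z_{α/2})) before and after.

Increasing α from 0.005 to 0.05:
• Type I error rate increases (α is the Type I rate by definition).
• Critical value moves from z_{α/2} = 2.807 to 1.96, so power = Φ(λ - z_{α/2}) goes from Φ(1.99 - 2.807) = 0.207 to Φ(1.99 - 1.96) = 0.512.
• Type II error rate β = 1 - power therefore decreases (0.793 → 0.488).
Appropriate when false negatives are costly — here, letting a prohibited item through — security breach.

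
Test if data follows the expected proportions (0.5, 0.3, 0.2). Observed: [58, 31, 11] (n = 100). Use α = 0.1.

Expected: [50.0, 30.0, 20.0]. χ² = 5.363. df = 2, critical = 4.605. Reject H₀.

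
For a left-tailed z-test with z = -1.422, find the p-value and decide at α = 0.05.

p = P(Z < -1.422) = Φ(-1.422) ≈ 0.0775. Since p ≥ 0.05, fail to reject H₀ (not significant) at α = 0.05.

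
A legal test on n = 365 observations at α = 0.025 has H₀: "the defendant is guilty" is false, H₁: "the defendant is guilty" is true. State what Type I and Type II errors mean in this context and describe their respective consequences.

Type I (false positive): concluding that the defendant is guilty when it is not — convicting an innocent person. Type II (false negative): failing to conclude that the defendant is guilty when it is — acquitting a guilty person. Which is costlier depends on domain priorities and is a judgement call rather than a statistical fact.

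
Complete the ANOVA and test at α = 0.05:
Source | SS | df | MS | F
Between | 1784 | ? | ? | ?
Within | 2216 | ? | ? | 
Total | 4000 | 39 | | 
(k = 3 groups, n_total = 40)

df_between = 2, df_within = 37. MS_between = 892.0, MS_within = 59.89. F = 14.894, F_crit ≈ 3.252. Reject H₀.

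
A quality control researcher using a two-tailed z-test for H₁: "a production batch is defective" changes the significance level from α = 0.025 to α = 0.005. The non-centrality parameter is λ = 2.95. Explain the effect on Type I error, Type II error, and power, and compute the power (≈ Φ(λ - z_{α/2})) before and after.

Decreasing α from 0.025 to 0.005:
• Type I error rate decreases (α is the Type I rate by definition).
• Critical value moves from z_{α/2} = 2.241 to 2.807, so power = Φ(λ - z_{α/2}) goes from Φ(2.95 - 2.241) = 0.761 to Φ(2.95 - 2.807) = 0.557.
• Type II error rate β = 1 - power therefore increases (0.239 → 0.443).
Appropriate when false positives are costly — here, scrapping a good batch — wasted material and cost for no reason.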